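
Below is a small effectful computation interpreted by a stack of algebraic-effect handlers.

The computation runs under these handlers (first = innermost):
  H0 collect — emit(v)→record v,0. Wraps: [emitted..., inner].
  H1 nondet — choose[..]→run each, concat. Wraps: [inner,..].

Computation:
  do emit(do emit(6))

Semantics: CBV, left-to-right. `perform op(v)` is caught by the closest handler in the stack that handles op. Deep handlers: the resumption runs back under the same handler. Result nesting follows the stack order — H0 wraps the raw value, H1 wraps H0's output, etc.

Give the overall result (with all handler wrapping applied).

Answer: [[6, 0, 0]]

Evaluation trace:
emit(6) @ H0 ⇒ out+=6
emit(0) @ H0 ⇒ out+=0
H0 returns [6, 0, 0]
H1 returns [[6, 0, 0]]
= [[6, 0, 0]]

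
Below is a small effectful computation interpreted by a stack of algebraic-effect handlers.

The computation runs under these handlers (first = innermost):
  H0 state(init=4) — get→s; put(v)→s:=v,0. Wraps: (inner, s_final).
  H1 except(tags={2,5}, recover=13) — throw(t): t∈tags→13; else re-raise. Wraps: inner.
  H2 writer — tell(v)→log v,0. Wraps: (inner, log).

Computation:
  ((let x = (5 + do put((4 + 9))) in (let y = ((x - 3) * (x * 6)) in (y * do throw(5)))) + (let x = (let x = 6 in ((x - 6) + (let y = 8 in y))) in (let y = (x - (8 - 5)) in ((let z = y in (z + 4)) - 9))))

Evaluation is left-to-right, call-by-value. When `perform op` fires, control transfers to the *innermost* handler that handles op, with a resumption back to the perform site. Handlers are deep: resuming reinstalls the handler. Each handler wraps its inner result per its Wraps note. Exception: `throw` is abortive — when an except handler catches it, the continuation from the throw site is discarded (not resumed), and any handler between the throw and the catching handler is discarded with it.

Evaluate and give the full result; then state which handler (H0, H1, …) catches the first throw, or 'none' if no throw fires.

Evaluation trace:
put(13) @ H0 ⇒ s:=13
throw(5) @ H1 caught ⇒ 13
H2 returns (13, ())
= (13, ())

Answer: (13, ()) ; first throw caught by: H1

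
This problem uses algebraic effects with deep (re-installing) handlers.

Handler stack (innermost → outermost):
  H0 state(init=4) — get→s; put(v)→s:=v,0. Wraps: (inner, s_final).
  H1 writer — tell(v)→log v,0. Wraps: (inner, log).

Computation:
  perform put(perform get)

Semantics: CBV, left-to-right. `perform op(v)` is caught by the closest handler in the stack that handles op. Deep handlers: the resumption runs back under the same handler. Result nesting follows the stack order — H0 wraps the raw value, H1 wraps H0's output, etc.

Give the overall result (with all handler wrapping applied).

Answer: ((0, 4), ())

Working:
get @ H0 ⇒ 4
put(4) @ H0 ⇒ s:=4
H0 returns (0, 4)
H1 returns ((0, 4), ())
= ((0, 4), ())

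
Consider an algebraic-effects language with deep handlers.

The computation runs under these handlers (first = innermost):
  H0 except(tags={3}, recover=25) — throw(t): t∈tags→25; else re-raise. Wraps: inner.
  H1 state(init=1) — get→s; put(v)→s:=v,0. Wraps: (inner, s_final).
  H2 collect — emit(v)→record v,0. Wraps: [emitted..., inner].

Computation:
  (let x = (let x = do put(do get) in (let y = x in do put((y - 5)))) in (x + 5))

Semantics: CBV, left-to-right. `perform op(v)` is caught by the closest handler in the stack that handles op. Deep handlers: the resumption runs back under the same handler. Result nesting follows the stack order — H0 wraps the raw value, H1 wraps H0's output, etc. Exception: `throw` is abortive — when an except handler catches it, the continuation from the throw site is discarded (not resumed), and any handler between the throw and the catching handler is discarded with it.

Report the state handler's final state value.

Answer: -5

Evaluation trace:
get @ H1 ⇒ 1
put(1) @ H1 ⇒ s:=1
put(-5) @ H1 ⇒ s:=-5
H0 returns 5
H1 returns (5, -5)
H2 returns [(5, -5)]
= [(5, -5)]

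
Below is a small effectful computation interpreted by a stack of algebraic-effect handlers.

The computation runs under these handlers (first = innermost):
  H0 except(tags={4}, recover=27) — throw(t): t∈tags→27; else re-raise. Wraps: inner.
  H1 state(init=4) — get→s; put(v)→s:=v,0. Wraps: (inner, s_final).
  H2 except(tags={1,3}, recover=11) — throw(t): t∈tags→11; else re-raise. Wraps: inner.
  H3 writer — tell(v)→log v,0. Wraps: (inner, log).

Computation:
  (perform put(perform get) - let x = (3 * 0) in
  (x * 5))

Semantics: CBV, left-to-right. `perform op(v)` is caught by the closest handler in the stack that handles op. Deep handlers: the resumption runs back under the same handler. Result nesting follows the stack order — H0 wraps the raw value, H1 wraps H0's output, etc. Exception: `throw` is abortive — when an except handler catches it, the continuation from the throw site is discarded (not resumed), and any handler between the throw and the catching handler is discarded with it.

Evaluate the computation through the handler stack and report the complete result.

Answer: ((0, 4), ())

Working:
get @ H1 ⇒ 4
put(4) @ H1 ⇒ s:=4
H0 returns 0
H1 returns (0, 4)
H2 returns (0, 4)
H3 returns ((0, 4), ())
= ((0, 4), ())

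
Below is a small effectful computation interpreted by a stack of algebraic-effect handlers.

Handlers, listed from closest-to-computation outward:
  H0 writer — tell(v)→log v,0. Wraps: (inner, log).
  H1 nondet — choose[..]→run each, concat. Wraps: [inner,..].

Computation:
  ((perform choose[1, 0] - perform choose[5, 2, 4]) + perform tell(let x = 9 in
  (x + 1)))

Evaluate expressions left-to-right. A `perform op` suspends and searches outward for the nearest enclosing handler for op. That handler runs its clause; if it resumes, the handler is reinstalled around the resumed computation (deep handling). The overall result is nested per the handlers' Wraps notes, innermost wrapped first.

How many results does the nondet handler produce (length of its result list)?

Answer: 6

Evaluation trace:
choose[1, 0] @ H1
  branch[0] choose=1:
    choose[5, 2, 4] @ H1
      branch[0] choose=5:
        tell(10) @ H0 ⇒ log+=10
        H0 returns (-4, (10))
        H1 returns [(-4, (10))]
      branch[1] choose=2:
        tell(10) @ H0 ⇒ log+=10
        H0 returns (-1, (10))
        H1 returns [(-1, (10))]
      branch[2] choose=4:
        tell(10) @ H0 ⇒ log+=10
        H0 returns (-3, (10))
        H1 returns [(-3, (10))]
  branch[1] choose=0:
    choose[5, 2, 4] @ H1
      branch[0] choose=5:
        tell(10) @ H0 ⇒ log+=10
        H0 returns (-5, (10))
        H1 returns [(-5, (10))]
      branch[1] choose=2:
        tell(10) @ H0 ⇒ log+=10
        H0 returns (-2, (10))
        H1 returns [(-2, (10))]
      branch[2] choose=4:
        tell(10) @ H0 ⇒ log+=10
        H0 returns (-4, (10))
        H1 returns [(-4, (10))]
= [(-4, (10)), (-1, (10)), (-3, (10)), (-5, (10)), (-2, (10)), (-4, (10))]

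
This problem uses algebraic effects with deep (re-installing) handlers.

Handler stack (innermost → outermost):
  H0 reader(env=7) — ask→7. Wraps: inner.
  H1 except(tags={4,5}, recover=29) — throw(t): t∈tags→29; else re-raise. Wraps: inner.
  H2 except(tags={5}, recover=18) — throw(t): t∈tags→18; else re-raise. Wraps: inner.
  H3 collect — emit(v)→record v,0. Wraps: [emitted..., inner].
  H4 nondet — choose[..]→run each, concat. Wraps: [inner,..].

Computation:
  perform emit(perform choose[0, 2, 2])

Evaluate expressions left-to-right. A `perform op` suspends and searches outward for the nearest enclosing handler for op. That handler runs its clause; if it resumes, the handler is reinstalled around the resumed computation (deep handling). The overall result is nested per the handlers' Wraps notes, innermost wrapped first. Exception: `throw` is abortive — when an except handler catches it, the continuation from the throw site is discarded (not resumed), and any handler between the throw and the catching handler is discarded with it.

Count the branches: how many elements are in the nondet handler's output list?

Evaluation trace:
choose[0, 2, 2] @ H4
  branch[0] choose=0:
    emit(0) @ H3 ⇒ out+=0
    H0 returns 0
    H1 returns 0
    H2 returns 0
    H3 returns [0, 0]
    H4 returns [[0, 0]]
  branch[1] choose=2:
    emit(2) @ H3 ⇒ out+=2
    H0 returns 0
    H1 returns 0
    H2 returns 0
    H3 returns [2, 0]
    H4 returns [[2, 0]]
  branch[2] choose=2:
    emit(2) @ H3 ⇒ out+=2
    H0 returns 0
    H1 returns 0
    H2 returns 0
    H3 returns [2, 0]
    H4 returns [[2, 0]]
= [[0, 0], [2, 0], [2, 0]]

Answer: 3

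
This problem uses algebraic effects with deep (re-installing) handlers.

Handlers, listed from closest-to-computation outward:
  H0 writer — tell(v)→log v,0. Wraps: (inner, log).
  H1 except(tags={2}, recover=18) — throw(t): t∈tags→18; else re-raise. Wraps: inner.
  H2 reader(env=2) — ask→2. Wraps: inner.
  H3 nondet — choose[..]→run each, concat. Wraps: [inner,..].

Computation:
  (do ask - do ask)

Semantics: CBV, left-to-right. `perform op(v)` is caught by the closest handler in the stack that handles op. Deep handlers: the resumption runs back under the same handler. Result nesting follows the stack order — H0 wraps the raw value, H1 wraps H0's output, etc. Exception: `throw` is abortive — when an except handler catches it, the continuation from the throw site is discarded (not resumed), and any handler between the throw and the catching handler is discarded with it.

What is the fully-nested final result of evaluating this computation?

Answer: [(0, ())]

Step-by-step:
ask @ H2 ⇒ 2
ask @ H2 ⇒ 2
H0 returns (0, ())
H1 returns (0, ())
H2 returns (0, ())
H3 returns [(0, ())]
= [(0, ())]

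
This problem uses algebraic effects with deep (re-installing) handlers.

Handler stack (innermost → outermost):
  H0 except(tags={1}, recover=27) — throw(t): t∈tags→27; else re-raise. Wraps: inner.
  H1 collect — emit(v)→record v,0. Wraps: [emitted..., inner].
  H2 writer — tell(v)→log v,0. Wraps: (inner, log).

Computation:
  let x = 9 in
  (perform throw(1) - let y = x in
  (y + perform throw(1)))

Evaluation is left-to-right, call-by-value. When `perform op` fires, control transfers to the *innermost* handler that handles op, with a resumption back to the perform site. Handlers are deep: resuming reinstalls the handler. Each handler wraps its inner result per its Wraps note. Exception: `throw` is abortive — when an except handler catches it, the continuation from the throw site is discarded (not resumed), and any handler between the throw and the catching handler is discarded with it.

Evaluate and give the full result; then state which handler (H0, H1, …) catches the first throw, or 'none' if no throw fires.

Step-by-step:
throw(1) @ H0 caught ⇒ 27
H1 returns [27]
H2 returns ([27], ())
= ([27], ())

Answer: ([27], ()) ; first throw caught by: H0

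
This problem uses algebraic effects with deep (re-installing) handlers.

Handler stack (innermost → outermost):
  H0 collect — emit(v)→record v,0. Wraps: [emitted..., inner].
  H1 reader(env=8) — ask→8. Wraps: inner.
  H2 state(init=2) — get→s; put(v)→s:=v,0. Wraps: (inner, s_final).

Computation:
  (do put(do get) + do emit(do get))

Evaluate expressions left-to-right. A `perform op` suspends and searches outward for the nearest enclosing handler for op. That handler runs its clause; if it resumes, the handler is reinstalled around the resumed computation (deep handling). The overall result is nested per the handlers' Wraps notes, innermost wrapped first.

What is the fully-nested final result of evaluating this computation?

Answer: ([2, 0], 2)

Evaluation trace:
get @ H2 ⇒ 2
put(2) @ H2 ⇒ s:=2
get @ H2 ⇒ 2
emit(2) @ H0 ⇒ out+=2
H0 returns [2, 0]
H1 returns [2, 0]
H2 returns ([2, 0], 2)
= ([2, 0], 2)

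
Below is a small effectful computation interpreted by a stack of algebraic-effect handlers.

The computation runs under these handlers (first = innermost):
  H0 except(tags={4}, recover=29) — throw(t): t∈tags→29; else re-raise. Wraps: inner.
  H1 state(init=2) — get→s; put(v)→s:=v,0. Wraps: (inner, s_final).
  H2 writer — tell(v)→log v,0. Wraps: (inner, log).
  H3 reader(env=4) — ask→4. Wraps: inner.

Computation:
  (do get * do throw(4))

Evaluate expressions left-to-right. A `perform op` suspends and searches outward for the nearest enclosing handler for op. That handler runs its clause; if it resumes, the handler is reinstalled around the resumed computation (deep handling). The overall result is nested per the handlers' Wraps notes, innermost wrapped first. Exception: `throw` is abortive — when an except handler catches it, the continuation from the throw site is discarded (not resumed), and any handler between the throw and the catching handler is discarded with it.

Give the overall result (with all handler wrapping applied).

Step-by-step:
get @ H1 ⇒ 2
throw(4) @ H0 caught ⇒ 29
H1 returns (29, 2)
H2 returns ((29, 2), ())
H3 returns ((29, 2), ())
= ((29, 2), ())

Answer: ((29, 2), ())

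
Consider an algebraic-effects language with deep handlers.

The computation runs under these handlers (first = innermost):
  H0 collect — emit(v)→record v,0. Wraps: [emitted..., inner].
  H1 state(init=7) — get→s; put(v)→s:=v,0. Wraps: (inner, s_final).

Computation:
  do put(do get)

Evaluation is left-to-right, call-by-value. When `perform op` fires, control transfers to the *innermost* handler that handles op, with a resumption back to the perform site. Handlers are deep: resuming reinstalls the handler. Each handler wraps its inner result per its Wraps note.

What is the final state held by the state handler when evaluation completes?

Working:
get @ H1 ⇒ 7
put(7) @ H1 ⇒ s:=7
H0 returns [0]
H1 returns ([0], 7)
= ([0], 7)

Answer: 7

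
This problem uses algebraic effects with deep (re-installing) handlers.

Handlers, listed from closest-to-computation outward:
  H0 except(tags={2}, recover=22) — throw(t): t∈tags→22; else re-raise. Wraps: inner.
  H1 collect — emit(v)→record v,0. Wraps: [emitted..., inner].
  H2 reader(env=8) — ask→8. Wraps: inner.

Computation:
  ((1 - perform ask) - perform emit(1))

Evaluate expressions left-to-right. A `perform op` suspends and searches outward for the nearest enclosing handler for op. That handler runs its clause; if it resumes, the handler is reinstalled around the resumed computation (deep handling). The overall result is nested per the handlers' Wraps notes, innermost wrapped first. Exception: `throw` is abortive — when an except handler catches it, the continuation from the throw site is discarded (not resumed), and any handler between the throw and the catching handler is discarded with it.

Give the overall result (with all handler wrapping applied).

Answer: [1, -7]

Working:
ask @ H2 ⇒ 8
emit(1) @ H1 ⇒ out+=1
H0 returns -7
H1 returns [1, -7]
H2 returns [1, -7]
= [1, -7]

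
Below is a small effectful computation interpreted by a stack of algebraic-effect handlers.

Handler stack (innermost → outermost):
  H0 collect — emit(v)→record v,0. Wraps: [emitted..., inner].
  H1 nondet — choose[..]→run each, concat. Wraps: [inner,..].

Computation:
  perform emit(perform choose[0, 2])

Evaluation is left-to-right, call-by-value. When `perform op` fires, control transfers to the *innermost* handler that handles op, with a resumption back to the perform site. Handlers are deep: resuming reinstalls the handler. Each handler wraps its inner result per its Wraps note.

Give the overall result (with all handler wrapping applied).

Evaluation trace:
choose[0, 2] @ H1
  branch[0] choose=0:
    emit(0) @ H0 ⇒ out+=0
    H0 returns [0, 0]
    H1 returns [[0, 0]]
  branch[1] choose=2:
    emit(2) @ H0 ⇒ out+=2
    H0 returns [2, 0]
    H1 returns [[2, 0]]
= [[0, 0], [2, 0]]

Answer: [[0, 0], [2, 0]]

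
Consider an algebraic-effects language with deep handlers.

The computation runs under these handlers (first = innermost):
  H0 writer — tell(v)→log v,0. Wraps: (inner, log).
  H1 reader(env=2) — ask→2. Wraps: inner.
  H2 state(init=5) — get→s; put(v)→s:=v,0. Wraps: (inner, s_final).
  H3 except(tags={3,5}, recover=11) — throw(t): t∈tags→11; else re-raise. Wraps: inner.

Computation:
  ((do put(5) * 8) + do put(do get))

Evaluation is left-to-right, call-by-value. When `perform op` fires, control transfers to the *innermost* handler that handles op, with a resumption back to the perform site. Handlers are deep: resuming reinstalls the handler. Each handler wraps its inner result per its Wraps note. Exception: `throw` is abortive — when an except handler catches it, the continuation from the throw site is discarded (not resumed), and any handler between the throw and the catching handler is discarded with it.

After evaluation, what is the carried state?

Answer: 5

Working:
put(5) @ H2 ⇒ s:=5
get @ H2 ⇒ 5
put(5) @ H2 ⇒ s:=5
H0 returns (0, ())
H1 returns (0, ())
H2 returns ((0, ()), 5)
H3 returns ((0, ()), 5)
= ((0, ()), 5)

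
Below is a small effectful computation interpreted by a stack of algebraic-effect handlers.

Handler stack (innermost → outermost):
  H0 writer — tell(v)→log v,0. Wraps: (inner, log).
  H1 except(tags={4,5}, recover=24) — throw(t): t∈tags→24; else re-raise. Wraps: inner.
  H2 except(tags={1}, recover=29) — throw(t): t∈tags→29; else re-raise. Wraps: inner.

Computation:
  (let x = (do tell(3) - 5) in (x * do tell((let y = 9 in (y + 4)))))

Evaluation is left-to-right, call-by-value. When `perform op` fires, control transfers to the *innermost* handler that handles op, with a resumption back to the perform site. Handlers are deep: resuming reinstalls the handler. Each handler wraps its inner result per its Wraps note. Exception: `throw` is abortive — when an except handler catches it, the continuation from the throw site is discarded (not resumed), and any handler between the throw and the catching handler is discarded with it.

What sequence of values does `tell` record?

Step-by-step:
tell(3) @ H0 ⇒ log+=3
tell(13) @ H0 ⇒ log+=13
H0 returns (0, (3, 13))
H1 returns (0, (3, 13))
H2 returns (0, (3, 13))
= (0, (3, 13))

Answer: (3, 13)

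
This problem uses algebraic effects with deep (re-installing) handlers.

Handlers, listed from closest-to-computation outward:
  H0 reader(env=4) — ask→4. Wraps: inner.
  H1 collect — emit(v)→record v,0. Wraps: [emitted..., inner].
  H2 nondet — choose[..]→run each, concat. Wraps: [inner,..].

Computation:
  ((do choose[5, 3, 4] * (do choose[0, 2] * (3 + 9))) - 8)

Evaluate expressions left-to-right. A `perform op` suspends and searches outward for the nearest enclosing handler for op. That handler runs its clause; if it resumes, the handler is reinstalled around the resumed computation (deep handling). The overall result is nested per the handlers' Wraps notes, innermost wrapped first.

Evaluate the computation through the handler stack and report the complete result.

Step-by-step:
choose[5, 3, 4] @ H2
  branch[0] choose=5:
    choose[0, 2] @ H2
      branch[0] choose=0:
        H0 returns -8
        H1 returns [-8]
        H2 returns [[-8]]
      branch[1] choose=2:
        H0 returns 112
        H1 returns [112]
        H2 returns [[112]]
  branch[1] choose=3:
    choose[0, 2] @ H2
      branch[0] choose=0:
        H0 returns -8
        H1 returns [-8]
        H2 returns [[-8]]
      branch[1] choose=2:
        H0 returns 64
        H1 returns [64]
        H2 returns [[64]]
  branch[2] choose=4:
    choose[0, 2] @ H2
      branch[0] choose=0:
        H0 returns -8
        H1 returns [-8]
        H2 returns [[-8]]
      branch[1] choose=2:
        H0 returns 88
        H1 returns [88]
        H2 returns [[88]]
= [[-8], [112], [-8], [64], [-8], [88]]

Answer: [[-8], [112], [-8], [64], [-8], [88]]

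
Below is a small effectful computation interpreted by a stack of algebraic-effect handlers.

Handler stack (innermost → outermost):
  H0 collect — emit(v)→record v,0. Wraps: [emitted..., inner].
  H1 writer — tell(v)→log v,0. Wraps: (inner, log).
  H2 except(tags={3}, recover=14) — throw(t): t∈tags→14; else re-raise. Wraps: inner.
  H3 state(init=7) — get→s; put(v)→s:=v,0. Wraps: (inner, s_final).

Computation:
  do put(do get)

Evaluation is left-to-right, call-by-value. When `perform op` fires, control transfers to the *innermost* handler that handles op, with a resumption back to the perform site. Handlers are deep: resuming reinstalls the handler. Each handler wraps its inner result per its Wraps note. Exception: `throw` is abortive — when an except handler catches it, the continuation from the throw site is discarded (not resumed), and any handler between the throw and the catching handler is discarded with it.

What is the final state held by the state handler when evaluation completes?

Working:
get @ H3 ⇒ 7
put(7) @ H3 ⇒ s:=7
H0 returns [0]
H1 returns ([0], ())
H2 returns ([0], ())
H3 returns (([0], ()), 7)
= (([0], ()), 7)

Answer: 7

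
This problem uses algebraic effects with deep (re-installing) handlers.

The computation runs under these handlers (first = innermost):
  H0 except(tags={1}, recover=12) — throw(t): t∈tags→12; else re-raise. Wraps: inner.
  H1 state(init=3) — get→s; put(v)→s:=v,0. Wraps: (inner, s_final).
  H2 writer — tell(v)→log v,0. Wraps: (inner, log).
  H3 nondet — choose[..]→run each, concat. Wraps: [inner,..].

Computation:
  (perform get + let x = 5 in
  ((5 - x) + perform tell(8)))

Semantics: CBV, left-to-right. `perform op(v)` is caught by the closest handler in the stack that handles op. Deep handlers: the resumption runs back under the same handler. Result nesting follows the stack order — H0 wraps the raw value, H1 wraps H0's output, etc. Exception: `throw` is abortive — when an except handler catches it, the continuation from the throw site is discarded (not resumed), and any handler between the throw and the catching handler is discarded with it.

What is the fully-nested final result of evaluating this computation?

Step-by-step:
get @ H1 ⇒ 3
tell(8) @ H2 ⇒ log+=8
H0 returns 3
H1 returns (3, 3)
H2 returns ((3, 3), (8))
H3 returns [((3, 3), (8))]
= [((3, 3), (8))]

Answer: [((3, 3), (8))]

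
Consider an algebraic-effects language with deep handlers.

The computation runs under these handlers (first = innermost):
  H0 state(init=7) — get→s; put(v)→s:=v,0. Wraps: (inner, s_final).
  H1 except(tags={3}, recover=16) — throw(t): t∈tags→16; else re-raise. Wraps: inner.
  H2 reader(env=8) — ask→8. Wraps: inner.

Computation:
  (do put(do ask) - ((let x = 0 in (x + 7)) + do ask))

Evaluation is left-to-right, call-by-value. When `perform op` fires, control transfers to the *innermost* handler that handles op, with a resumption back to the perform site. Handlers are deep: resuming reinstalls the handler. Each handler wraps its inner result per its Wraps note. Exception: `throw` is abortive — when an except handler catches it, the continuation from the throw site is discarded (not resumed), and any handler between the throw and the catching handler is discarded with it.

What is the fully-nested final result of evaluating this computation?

Evaluation trace:
ask @ H2 ⇒ 8
put(8) @ H0 ⇒ s:=8
ask @ H2 ⇒ 8
H0 returns (-15, 8)
H1 returns (-15, 8)
H2 returns (-15, 8)
= (-15, 8)

Answer: (-15, 8)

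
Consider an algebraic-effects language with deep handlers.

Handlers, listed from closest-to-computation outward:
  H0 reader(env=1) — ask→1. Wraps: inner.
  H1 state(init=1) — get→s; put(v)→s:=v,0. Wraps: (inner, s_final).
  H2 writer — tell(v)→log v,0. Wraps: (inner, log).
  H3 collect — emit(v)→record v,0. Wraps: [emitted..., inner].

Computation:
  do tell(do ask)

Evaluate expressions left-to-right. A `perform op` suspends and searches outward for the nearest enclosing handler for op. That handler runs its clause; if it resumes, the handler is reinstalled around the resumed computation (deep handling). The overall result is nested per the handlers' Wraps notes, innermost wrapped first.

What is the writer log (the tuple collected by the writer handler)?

Answer: (1)

Evaluation trace:
ask @ H0 ⇒ 1
tell(1) @ H2 ⇒ log+=1
H0 returns 0
H1 returns (0, 1)
H2 returns ((0, 1), (1))
H3 returns [((0, 1), (1))]
= [((0, 1), (1))]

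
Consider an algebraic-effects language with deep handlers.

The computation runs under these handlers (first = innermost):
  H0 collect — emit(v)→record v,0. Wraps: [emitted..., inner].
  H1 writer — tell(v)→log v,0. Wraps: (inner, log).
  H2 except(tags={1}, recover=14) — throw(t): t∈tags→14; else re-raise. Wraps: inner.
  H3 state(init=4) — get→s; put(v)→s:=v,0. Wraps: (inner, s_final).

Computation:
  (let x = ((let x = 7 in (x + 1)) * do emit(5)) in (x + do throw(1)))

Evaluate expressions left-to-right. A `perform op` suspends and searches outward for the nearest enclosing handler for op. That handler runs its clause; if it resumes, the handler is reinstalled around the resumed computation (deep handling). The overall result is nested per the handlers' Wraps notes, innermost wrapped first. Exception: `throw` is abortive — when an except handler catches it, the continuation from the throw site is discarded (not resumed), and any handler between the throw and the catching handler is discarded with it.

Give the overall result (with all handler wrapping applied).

Answer: (14, 4)

Evaluation trace:
emit(5) @ H0 ⇒ out+=5
throw(1) @ H2 caught ⇒ 14
H3 returns (14, 4)
= (14, 4)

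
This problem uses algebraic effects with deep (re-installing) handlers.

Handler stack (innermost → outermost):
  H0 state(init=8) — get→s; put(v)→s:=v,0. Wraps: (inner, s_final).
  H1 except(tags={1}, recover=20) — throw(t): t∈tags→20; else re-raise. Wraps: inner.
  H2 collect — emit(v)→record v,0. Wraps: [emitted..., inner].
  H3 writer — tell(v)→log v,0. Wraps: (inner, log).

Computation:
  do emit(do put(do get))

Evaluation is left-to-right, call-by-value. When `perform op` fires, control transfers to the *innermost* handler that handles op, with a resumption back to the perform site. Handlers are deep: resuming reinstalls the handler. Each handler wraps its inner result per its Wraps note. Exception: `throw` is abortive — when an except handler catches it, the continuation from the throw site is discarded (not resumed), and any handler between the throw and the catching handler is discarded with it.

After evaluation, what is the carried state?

Answer: 8

Step-by-step:
get @ H0 ⇒ 8
put(8) @ H0 ⇒ s:=8
emit(0) @ H2 ⇒ out+=0
H0 returns (0, 8)
H1 returns (0, 8)
H2 returns [0, (0, 8)]
H3 returns ([0, (0, 8)], ())
= ([0, (0, 8)], ())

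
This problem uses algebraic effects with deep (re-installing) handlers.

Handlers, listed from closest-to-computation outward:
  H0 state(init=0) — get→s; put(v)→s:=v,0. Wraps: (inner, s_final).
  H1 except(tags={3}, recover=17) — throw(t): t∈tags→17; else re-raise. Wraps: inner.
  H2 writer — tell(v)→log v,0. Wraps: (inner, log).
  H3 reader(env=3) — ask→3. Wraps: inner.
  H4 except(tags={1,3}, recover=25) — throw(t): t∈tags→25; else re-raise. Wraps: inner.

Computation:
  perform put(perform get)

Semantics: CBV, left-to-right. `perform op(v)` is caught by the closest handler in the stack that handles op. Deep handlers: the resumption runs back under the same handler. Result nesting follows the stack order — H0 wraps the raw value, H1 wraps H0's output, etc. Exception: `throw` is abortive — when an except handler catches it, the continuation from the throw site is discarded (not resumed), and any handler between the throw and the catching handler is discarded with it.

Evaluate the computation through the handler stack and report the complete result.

Working:
get @ H0 ⇒ 0
put(0) @ H0 ⇒ s:=0
H0 returns (0, 0)
H1 returns (0, 0)
H2 returns ((0, 0), ())
H3 returns ((0, 0), ())
H4 returns ((0, 0), ())
= ((0, 0), ())

Answer: ((0, 0), ())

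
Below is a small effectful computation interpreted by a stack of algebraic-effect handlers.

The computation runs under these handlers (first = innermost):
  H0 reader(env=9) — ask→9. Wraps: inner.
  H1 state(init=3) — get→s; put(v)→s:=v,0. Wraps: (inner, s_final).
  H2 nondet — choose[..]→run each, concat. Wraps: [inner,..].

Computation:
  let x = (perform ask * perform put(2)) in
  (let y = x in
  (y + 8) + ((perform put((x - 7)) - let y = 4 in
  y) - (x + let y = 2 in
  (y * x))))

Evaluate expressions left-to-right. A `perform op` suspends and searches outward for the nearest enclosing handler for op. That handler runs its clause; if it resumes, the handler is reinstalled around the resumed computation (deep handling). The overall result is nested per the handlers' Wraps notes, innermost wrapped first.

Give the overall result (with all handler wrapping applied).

Answer: [(4, -7)]

Evaluation trace:
ask @ H0 ⇒ 9
put(2) @ H1 ⇒ s:=2
put(-7) @ H1 ⇒ s:=-7
H0 returns 4
H1 returns (4, -7)
H2 returns [(4, -7)]
= [(4, -7)]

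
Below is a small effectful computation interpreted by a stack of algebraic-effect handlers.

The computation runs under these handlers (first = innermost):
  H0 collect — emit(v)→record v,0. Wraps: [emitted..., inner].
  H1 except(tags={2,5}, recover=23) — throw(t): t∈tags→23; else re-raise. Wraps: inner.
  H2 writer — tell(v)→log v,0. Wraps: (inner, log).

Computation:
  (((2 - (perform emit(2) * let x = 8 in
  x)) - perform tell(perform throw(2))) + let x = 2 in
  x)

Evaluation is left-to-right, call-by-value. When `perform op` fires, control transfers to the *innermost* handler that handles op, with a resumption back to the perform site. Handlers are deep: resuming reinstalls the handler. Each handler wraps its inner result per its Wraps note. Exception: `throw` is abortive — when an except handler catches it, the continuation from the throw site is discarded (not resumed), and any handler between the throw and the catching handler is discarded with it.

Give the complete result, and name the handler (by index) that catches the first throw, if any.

Answer: (23, ()) ; first throw caught by: H1

Evaluation trace:
emit(2) @ H0 ⇒ out+=2
throw(2) @ H1 caught ⇒ 23
H2 returns (23, ())
= (23, ())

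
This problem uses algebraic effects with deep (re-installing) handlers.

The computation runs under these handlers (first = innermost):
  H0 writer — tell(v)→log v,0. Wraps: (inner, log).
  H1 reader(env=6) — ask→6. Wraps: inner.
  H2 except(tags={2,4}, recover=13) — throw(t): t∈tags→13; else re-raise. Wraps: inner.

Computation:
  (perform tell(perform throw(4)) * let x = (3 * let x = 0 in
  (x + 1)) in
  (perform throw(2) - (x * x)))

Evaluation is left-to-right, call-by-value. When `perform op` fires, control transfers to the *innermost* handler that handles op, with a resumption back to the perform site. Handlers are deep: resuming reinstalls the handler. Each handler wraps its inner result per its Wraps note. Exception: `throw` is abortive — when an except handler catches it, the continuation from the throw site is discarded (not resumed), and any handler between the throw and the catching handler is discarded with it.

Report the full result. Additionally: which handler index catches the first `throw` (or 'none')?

Evaluation trace:
throw(4) @ H2 caught ⇒ 13
= 13

Answer: 13 ; first throw caught by: H2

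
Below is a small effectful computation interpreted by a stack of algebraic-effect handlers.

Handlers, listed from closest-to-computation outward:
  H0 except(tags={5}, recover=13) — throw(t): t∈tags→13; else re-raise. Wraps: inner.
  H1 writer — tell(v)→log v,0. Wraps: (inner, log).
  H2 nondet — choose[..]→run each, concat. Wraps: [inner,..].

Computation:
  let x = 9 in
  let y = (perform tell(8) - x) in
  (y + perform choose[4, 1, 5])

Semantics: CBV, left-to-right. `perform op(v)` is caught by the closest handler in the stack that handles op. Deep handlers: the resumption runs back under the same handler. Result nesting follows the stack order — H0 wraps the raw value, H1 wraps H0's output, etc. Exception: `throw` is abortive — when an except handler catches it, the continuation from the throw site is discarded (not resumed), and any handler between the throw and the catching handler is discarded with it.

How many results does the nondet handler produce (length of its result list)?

Working:
tell(8) @ H1 ⇒ log+=8
choose[4, 1, 5] @ H2
  branch[0] choose=4:
    H0 returns -5
    H1 returns (-5, (8))
    H2 returns [(-5, (8))]
  branch[1] choose=1:
    H0 returns -8
    H1 returns (-8, (8))
    H2 returns [(-8, (8))]
  branch[2] choose=5:
    H0 returns -4
    H1 returns (-4, (8))
    H2 returns [(-4, (8))]
= [(-5, (8)), (-8, (8)), (-4, (8))]

Answer: 3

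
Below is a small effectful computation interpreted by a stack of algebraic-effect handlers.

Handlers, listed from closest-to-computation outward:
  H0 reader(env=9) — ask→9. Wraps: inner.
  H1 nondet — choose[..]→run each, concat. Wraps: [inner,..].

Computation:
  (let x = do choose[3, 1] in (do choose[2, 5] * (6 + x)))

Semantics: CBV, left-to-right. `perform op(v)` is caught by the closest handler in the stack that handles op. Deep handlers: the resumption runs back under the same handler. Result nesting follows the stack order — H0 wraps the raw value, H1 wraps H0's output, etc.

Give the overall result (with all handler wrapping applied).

Evaluation trace:
choose[3, 1] @ H1
  branch[0] choose=3:
    choose[2, 5] @ H1
      branch[0] choose=2:
        H0 returns 18
        H1 returns [18]
      branch[1] choose=5:
        H0 returns 45
        H1 returns [45]
  branch[1] choose=1:
    choose[2, 5] @ H1
      branch[0] choose=2:
        H0 returns 14
        H1 returns [14]
      branch[1] choose=5:
        H0 returns 35
        H1 returns [35]
= [18, 45, 14, 35]

Answer: [18, 45, 14, 35]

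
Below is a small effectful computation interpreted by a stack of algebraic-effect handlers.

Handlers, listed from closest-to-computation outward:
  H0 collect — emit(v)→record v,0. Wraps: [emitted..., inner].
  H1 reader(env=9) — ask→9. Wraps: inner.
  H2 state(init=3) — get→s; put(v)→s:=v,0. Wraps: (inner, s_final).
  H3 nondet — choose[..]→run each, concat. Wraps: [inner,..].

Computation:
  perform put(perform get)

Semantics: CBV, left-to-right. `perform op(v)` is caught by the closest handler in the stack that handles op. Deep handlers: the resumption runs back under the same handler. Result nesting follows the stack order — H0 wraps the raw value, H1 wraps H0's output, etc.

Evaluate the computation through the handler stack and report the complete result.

Answer: [([0], 3)]

Evaluation trace:
get @ H2 ⇒ 3
put(3) @ H2 ⇒ s:=3
H0 returns [0]
H1 returns [0]
H2 returns ([0], 3)
H3 returns [([0], 3)]
= [([0], 3)]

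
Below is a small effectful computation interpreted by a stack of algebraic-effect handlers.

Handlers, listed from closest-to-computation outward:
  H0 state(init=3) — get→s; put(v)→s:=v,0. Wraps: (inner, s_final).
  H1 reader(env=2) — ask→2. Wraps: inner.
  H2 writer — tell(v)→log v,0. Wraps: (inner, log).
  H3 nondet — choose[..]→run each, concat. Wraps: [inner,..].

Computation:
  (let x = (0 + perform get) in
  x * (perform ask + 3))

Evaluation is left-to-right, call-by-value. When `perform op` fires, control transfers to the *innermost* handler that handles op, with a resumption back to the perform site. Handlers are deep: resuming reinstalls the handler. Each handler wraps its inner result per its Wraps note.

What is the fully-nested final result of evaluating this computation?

Answer: [((15, 3), ())]

Step-by-step:
get @ H0 ⇒ 3
ask @ H1 ⇒ 2
H0 returns (15, 3)
H1 returns (15, 3)
H2 returns ((15, 3), ())
H3 returns [((15, 3), ())]
= [((15, 3), ())]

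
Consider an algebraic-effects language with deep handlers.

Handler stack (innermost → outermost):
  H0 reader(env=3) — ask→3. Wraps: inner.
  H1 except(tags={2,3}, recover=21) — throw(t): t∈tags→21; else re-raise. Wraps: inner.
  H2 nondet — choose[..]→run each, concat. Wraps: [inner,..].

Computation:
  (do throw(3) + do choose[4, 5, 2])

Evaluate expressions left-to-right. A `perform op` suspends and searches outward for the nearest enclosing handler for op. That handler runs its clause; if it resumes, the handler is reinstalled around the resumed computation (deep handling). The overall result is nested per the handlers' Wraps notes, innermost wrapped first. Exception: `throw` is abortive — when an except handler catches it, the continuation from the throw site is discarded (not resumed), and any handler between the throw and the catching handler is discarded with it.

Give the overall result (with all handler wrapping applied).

Answer: [21]

Evaluation trace:
throw(3) @ H1 caught ⇒ 21
H2 returns [21]
= [21]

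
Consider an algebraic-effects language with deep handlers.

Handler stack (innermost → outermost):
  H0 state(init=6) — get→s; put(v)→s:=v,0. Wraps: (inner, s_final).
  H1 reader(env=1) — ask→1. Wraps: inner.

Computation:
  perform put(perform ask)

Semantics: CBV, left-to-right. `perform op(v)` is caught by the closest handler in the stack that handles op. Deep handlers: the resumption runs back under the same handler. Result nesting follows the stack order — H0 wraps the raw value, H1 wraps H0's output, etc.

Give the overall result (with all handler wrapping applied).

Answer: (0, 1)

Working:
ask @ H1 ⇒ 1
put(1) @ H0 ⇒ s:=1
H0 returns (0, 1)
H1 returns (0, 1)
= (0, 1)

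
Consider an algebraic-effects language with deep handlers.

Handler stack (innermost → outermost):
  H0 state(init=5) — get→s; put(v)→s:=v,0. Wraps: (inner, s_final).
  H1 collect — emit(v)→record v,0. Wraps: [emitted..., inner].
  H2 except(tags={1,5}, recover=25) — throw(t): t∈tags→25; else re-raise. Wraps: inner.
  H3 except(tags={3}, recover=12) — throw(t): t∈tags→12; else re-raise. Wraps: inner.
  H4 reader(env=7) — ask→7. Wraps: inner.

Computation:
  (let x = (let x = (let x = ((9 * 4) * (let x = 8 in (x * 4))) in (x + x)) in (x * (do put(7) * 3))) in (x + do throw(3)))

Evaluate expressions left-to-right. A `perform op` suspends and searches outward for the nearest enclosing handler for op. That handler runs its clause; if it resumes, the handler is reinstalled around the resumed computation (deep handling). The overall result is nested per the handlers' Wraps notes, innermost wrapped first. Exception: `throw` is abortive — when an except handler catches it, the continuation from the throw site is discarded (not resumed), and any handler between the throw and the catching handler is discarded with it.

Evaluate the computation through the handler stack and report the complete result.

Answer: 12

Evaluation trace:
put(7) @ H0 ⇒ s:=7
throw(3) @ H2 re-raised
throw(3) @ H3 caught ⇒ 12
H4 returns 12
= 12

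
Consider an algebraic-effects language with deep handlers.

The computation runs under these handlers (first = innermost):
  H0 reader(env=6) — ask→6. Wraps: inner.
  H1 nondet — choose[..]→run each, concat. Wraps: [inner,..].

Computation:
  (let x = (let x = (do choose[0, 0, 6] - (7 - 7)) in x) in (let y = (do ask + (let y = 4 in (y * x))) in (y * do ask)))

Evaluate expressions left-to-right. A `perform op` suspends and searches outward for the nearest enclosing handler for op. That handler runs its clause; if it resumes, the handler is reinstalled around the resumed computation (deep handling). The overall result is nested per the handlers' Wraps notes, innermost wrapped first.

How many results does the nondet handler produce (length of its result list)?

Answer: 3

Working:
choose[0, 0, 6] @ H1
  branch[0] choose=0:
    ask @ H0 ⇒ 6
    ask @ H0 ⇒ 6
    H0 returns 36
    H1 returns [36]
  branch[1] choose=0:
    ask @ H0 ⇒ 6
    ask @ H0 ⇒ 6
    H0 returns 36
    H1 returns [36]
  branch[2] choose=6:
    ask @ H0 ⇒ 6
    ask @ H0 ⇒ 6
    H0 returns 180
    H1 returns [180]
= [36, 36, 180]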